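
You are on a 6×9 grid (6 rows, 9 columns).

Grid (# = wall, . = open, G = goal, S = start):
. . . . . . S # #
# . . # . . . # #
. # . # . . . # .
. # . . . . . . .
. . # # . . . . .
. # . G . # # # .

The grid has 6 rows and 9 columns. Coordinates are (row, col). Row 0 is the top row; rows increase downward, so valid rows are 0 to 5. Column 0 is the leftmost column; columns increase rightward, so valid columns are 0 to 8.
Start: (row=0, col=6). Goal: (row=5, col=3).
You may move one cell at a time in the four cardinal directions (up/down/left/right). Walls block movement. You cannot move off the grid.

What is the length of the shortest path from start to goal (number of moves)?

BFS from (row=0, col=6) until reaching (row=5, col=3):
  Distance 0: (row=0, col=6)
  Distance 1: (row=0, col=5), (row=1, col=6)
  Distance 2: (row=0, col=4), (row=1, col=5), (row=2, col=6)
  Distance 3: (row=0, col=3), (row=1, col=4), (row=2, col=5), (row=3, col=6)
  Distance 4: (row=0, col=2), (row=2, col=4), (row=3, col=5), (row=3, col=7), (row=4, col=6)
  Distance 5: (row=0, col=1), (row=1, col=2), (row=3, col=4), (row=3, col=8), (row=4, col=5), (row=4, col=7)
  Distance 6: (row=0, col=0), (row=1, col=1), (row=2, col=2), (row=2, col=8), (row=3, col=3), (row=4, col=4), (row=4, col=8)
  Distance 7: (row=3, col=2), (row=5, col=4), (row=5, col=8)
  Distance 8: (row=5, col=3)  <- goal reached here
One shortest path (8 moves): (row=0, col=6) -> (row=0, col=5) -> (row=0, col=4) -> (row=1, col=4) -> (row=2, col=4) -> (row=3, col=4) -> (row=4, col=4) -> (row=5, col=4) -> (row=5, col=3)

Answer: Shortest path length: 8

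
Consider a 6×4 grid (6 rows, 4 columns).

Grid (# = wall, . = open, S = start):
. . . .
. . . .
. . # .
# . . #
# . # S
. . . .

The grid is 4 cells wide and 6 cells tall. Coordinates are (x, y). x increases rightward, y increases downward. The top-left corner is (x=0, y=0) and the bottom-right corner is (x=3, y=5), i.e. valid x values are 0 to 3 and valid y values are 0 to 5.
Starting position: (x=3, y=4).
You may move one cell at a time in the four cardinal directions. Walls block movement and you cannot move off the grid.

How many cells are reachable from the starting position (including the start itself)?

Answer: Reachable cells: 19

Derivation:
BFS flood-fill from (x=3, y=4):
  Distance 0: (x=3, y=4)
  Distance 1: (x=3, y=5)
  Distance 2: (x=2, y=5)
  Distance 3: (x=1, y=5)
  Distance 4: (x=1, y=4), (x=0, y=5)
  Distance 5: (x=1, y=3)
  Distance 6: (x=1, y=2), (x=2, y=3)
  Distance 7: (x=1, y=1), (x=0, y=2)
  Distance 8: (x=1, y=0), (x=0, y=1), (x=2, y=1)
  Distance 9: (x=0, y=0), (x=2, y=0), (x=3, y=1)
  Distance 10: (x=3, y=0), (x=3, y=2)
Total reachable: 19 (grid has 19 open cells total)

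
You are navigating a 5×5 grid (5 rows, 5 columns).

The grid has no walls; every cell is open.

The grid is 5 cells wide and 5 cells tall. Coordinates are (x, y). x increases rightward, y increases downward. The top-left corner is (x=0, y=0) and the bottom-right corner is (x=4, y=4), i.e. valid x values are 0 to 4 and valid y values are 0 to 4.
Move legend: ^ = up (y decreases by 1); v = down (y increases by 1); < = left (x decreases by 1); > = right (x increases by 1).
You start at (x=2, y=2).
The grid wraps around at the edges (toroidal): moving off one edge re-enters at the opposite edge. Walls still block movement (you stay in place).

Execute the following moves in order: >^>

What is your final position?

Start: (x=2, y=2)
  > (right): (x=2, y=2) -> (x=3, y=2)
  ^ (up): (x=3, y=2) -> (x=3, y=1)
  > (right): (x=3, y=1) -> (x=4, y=1)
Final: (x=4, y=1)

Answer: Final position: (x=4, y=1)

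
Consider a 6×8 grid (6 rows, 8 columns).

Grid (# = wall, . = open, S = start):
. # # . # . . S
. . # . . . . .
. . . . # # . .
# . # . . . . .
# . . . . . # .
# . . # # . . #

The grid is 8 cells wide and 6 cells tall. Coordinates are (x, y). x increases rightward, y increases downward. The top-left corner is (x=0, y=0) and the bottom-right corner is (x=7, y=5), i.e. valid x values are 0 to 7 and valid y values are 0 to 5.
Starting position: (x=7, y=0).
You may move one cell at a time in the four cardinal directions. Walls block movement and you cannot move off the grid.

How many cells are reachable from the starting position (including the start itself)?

BFS flood-fill from (x=7, y=0):
  Distance 0: (x=7, y=0)
  Distance 1: (x=6, y=0), (x=7, y=1)
  Distance 2: (x=5, y=0), (x=6, y=1), (x=7, y=2)
  Distance 3: (x=5, y=1), (x=6, y=2), (x=7, y=3)
  Distance 4: (x=4, y=1), (x=6, y=3), (x=7, y=4)
  Distance 5: (x=3, y=1), (x=5, y=3)
  Distance 6: (x=3, y=0), (x=3, y=2), (x=4, y=3), (x=5, y=4)
  Distance 7: (x=2, y=2), (x=3, y=3), (x=4, y=4), (x=5, y=5)
  Distance 8: (x=1, y=2), (x=3, y=4), (x=6, y=5)
  Distance 9: (x=1, y=1), (x=0, y=2), (x=1, y=3), (x=2, y=4)
  Distance 10: (x=0, y=1), (x=1, y=4), (x=2, y=5)
  Distance 11: (x=0, y=0), (x=1, y=5)
Total reachable: 34 (grid has 34 open cells total)

Answer: Reachable cells: 34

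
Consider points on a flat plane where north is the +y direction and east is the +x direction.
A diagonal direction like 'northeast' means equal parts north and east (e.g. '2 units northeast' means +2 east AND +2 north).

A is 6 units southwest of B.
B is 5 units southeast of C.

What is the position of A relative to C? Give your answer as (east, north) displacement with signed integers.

Place C at the origin (east=0, north=0).
  B is 5 units southeast of C: delta (east=+5, north=-5); B at (east=5, north=-5).
  A is 6 units southwest of B: delta (east=-6, north=-6); A at (east=-1, north=-11).
Therefore A relative to C: (east=-1, north=-11).

Answer: A is at (east=-1, north=-11) relative to C.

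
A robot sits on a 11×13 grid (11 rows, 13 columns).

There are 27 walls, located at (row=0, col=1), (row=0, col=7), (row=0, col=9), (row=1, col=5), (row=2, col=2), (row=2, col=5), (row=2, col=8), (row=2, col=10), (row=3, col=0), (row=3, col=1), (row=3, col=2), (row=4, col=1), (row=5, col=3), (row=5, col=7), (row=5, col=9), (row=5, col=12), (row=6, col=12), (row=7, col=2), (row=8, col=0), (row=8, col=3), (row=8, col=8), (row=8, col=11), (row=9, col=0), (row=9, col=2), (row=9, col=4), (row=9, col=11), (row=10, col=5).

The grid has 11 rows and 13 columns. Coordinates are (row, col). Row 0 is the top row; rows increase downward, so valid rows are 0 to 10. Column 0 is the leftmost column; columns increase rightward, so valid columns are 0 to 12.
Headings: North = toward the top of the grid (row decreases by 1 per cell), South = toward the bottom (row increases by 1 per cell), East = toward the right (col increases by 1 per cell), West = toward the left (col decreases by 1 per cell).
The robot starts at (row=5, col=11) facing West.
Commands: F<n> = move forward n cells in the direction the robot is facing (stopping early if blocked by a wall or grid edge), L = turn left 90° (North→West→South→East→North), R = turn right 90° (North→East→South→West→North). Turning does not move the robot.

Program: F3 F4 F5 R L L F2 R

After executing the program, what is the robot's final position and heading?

Start: (row=5, col=11), facing West
  F3: move forward 1/3 (blocked), now at (row=5, col=10)
  F4: move forward 0/4 (blocked), now at (row=5, col=10)
  F5: move forward 0/5 (blocked), now at (row=5, col=10)
  R: turn right, now facing North
  L: turn left, now facing West
  L: turn left, now facing South
  F2: move forward 2, now at (row=7, col=10)
  R: turn right, now facing West
Final: (row=7, col=10), facing West

Answer: Final position: (row=7, col=10), facing West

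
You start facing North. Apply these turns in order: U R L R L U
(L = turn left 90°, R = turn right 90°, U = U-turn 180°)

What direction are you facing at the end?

Answer: Final heading: North

Derivation:
Start: North
  U (U-turn (180°)) -> South
  R (right (90° clockwise)) -> West
  L (left (90° counter-clockwise)) -> South
  R (right (90° clockwise)) -> West
  L (left (90° counter-clockwise)) -> South
  U (U-turn (180°)) -> North
Final: North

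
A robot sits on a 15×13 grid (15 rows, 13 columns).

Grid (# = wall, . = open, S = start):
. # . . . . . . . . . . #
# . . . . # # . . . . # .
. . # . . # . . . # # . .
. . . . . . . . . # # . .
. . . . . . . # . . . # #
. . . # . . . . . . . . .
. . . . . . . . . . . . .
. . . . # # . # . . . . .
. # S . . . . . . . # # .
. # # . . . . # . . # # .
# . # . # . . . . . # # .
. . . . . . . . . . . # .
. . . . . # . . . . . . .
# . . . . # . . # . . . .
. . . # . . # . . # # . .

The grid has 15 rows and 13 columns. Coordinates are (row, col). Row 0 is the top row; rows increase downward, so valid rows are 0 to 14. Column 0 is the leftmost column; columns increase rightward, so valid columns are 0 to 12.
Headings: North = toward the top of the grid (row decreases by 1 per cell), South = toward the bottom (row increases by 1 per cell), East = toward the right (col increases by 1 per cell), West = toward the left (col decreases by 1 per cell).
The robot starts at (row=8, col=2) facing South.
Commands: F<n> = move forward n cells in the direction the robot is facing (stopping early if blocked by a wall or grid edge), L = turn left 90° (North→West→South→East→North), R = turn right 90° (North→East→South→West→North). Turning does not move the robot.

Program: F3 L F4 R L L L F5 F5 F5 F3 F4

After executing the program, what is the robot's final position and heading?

Start: (row=8, col=2), facing South
  F3: move forward 0/3 (blocked), now at (row=8, col=2)
  L: turn left, now facing East
  F4: move forward 4, now at (row=8, col=6)
  R: turn right, now facing South
  L: turn left, now facing East
  L: turn left, now facing North
  L: turn left, now facing West
  F5: move forward 4/5 (blocked), now at (row=8, col=2)
  F5: move forward 0/5 (blocked), now at (row=8, col=2)
  F5: move forward 0/5 (blocked), now at (row=8, col=2)
  F3: move forward 0/3 (blocked), now at (row=8, col=2)
  F4: move forward 0/4 (blocked), now at (row=8, col=2)
Final: (row=8, col=2), facing West

Answer: Final position: (row=8, col=2), facing West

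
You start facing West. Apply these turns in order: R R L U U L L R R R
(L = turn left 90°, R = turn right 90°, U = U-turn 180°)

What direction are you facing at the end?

Start: West
  R (right (90° clockwise)) -> North
  R (right (90° clockwise)) -> East
  L (left (90° counter-clockwise)) -> North
  U (U-turn (180°)) -> South
  U (U-turn (180°)) -> North
  L (left (90° counter-clockwise)) -> West
  L (left (90° counter-clockwise)) -> South
  R (right (90° clockwise)) -> West
  R (right (90° clockwise)) -> North
  R (right (90° clockwise)) -> East
Final: East

Answer: Final heading: East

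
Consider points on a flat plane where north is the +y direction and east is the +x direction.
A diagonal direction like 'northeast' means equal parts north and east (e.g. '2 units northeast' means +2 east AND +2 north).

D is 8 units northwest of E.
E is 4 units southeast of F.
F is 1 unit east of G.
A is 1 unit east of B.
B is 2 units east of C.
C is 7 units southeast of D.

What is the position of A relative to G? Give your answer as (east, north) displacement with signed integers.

Answer: A is at (east=7, north=-3) relative to G.

Derivation:
Place G at the origin (east=0, north=0).
  F is 1 unit east of G: delta (east=+1, north=+0); F at (east=1, north=0).
  E is 4 units southeast of F: delta (east=+4, north=-4); E at (east=5, north=-4).
  D is 8 units northwest of E: delta (east=-8, north=+8); D at (east=-3, north=4).
  C is 7 units southeast of D: delta (east=+7, north=-7); C at (east=4, north=-3).
  B is 2 units east of C: delta (east=+2, north=+0); B at (east=6, north=-3).
  A is 1 unit east of B: delta (east=+1, north=+0); A at (east=7, north=-3).
Therefore A relative to G: (east=7, north=-3).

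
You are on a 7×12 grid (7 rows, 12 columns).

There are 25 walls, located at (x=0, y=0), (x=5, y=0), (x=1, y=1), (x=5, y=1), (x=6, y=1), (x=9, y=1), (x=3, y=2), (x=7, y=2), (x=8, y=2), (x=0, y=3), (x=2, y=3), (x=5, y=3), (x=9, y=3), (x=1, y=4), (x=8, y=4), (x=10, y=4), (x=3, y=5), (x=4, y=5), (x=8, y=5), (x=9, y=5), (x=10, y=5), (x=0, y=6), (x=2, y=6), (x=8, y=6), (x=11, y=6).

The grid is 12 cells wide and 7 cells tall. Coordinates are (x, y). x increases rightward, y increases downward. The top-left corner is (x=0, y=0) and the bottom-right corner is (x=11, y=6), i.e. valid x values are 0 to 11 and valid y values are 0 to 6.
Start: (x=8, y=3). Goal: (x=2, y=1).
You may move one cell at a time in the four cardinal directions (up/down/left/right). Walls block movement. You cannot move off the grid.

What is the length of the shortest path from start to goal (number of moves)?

BFS from (x=8, y=3) until reaching (x=2, y=1):
  Distance 0: (x=8, y=3)
  Distance 1: (x=7, y=3)
  Distance 2: (x=6, y=3), (x=7, y=4)
  Distance 3: (x=6, y=2), (x=6, y=4), (x=7, y=5)
  Distance 4: (x=5, y=2), (x=5, y=4), (x=6, y=5), (x=7, y=6)
  Distance 5: (x=4, y=2), (x=4, y=4), (x=5, y=5), (x=6, y=6)
  Distance 6: (x=4, y=1), (x=4, y=3), (x=3, y=4), (x=5, y=6)
  Distance 7: (x=4, y=0), (x=3, y=1), (x=3, y=3), (x=2, y=4), (x=4, y=6)
  Distance 8: (x=3, y=0), (x=2, y=1), (x=2, y=5), (x=3, y=6)  <- goal reached here
One shortest path (8 moves): (x=8, y=3) -> (x=7, y=3) -> (x=6, y=3) -> (x=6, y=2) -> (x=5, y=2) -> (x=4, y=2) -> (x=4, y=1) -> (x=3, y=1) -> (x=2, y=1)

Answer: Shortest path length: 8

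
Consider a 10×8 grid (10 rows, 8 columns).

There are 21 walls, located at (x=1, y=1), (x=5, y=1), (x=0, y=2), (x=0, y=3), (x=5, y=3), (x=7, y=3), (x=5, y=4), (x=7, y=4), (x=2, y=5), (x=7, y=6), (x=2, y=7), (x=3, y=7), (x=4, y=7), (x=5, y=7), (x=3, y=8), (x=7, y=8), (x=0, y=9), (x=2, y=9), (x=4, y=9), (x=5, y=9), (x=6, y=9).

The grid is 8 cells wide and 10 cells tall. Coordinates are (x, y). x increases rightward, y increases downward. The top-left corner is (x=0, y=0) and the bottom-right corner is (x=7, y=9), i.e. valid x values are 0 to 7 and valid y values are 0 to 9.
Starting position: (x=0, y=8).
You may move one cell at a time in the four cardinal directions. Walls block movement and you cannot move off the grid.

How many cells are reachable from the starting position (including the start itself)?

BFS flood-fill from (x=0, y=8):
  Distance 0: (x=0, y=8)
  Distance 1: (x=0, y=7), (x=1, y=8)
  Distance 2: (x=0, y=6), (x=1, y=7), (x=2, y=8), (x=1, y=9)
  Distance 3: (x=0, y=5), (x=1, y=6)
  Distance 4: (x=0, y=4), (x=1, y=5), (x=2, y=6)
  Distance 5: (x=1, y=4), (x=3, y=6)
  Distance 6: (x=1, y=3), (x=2, y=4), (x=3, y=5), (x=4, y=6)
  Distance 7: (x=1, y=2), (x=2, y=3), (x=3, y=4), (x=4, y=5), (x=5, y=6)
  Distance 8: (x=2, y=2), (x=3, y=3), (x=4, y=4), (x=5, y=5), (x=6, y=6)
  Distance 9: (x=2, y=1), (x=3, y=2), (x=4, y=3), (x=6, y=5), (x=6, y=7)
  Distance 10: (x=2, y=0), (x=3, y=1), (x=4, y=2), (x=6, y=4), (x=7, y=5), (x=7, y=7), (x=6, y=8)
  Distance 11: (x=1, y=0), (x=3, y=0), (x=4, y=1), (x=5, y=2), (x=6, y=3), (x=5, y=8)
  Distance 12: (x=0, y=0), (x=4, y=0), (x=6, y=2), (x=4, y=8)
  Distance 13: (x=5, y=0), (x=0, y=1), (x=6, y=1), (x=7, y=2)
  Distance 14: (x=6, y=0), (x=7, y=1)
  Distance 15: (x=7, y=0)
Total reachable: 57 (grid has 59 open cells total)

Answer: Reachable cells: 57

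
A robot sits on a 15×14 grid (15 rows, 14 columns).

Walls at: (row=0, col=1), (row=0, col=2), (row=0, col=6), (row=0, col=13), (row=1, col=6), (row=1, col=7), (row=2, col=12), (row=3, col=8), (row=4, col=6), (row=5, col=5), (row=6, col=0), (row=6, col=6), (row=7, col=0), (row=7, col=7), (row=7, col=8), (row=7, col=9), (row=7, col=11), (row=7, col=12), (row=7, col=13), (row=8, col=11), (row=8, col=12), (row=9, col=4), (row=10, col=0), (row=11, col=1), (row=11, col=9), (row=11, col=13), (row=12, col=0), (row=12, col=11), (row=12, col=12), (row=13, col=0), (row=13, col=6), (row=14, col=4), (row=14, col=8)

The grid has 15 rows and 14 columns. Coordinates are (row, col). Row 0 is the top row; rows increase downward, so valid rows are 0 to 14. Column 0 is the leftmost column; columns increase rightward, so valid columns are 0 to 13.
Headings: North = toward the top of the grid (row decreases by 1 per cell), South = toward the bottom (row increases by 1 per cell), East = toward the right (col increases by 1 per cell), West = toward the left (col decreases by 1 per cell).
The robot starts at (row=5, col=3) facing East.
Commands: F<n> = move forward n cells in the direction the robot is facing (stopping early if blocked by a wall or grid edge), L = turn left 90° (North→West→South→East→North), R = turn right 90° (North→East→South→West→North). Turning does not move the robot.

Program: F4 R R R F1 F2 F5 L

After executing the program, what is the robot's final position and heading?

Start: (row=5, col=3), facing East
  F4: move forward 1/4 (blocked), now at (row=5, col=4)
  R: turn right, now facing South
  R: turn right, now facing West
  R: turn right, now facing North
  F1: move forward 1, now at (row=4, col=4)
  F2: move forward 2, now at (row=2, col=4)
  F5: move forward 2/5 (blocked), now at (row=0, col=4)
  L: turn left, now facing West
Final: (row=0, col=4), facing West

Answer: Final position: (row=0, col=4), facing West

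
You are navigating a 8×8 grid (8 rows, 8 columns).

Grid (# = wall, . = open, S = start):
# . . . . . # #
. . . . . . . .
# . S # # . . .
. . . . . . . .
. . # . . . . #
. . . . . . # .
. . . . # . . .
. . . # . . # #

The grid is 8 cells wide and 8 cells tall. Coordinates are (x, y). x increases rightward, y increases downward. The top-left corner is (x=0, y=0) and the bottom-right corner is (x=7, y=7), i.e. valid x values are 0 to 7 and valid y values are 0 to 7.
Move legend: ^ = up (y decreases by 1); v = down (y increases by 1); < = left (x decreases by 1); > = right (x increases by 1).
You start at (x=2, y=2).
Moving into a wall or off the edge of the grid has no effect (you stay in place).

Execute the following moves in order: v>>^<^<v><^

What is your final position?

Answer: Final position: (x=2, y=2)

Derivation:
Start: (x=2, y=2)
  v (down): (x=2, y=2) -> (x=2, y=3)
  > (right): (x=2, y=3) -> (x=3, y=3)
  > (right): (x=3, y=3) -> (x=4, y=3)
  ^ (up): blocked, stay at (x=4, y=3)
  < (left): (x=4, y=3) -> (x=3, y=3)
  ^ (up): blocked, stay at (x=3, y=3)
  < (left): (x=3, y=3) -> (x=2, y=3)
  v (down): blocked, stay at (x=2, y=3)
  > (right): (x=2, y=3) -> (x=3, y=3)
  < (left): (x=3, y=3) -> (x=2, y=3)
  ^ (up): (x=2, y=3) -> (x=2, y=2)
Final: (x=2, y=2)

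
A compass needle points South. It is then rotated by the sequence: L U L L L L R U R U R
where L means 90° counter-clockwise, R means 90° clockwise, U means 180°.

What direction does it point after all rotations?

Answer: Final heading: South

Derivation:
Start: South
  L (left (90° counter-clockwise)) -> East
  U (U-turn (180°)) -> West
  L (left (90° counter-clockwise)) -> South
  L (left (90° counter-clockwise)) -> East
  L (left (90° counter-clockwise)) -> North
  L (left (90° counter-clockwise)) -> West
  R (right (90° clockwise)) -> North
  U (U-turn (180°)) -> South
  R (right (90° clockwise)) -> West
  U (U-turn (180°)) -> East
  R (right (90° clockwise)) -> South
Final: South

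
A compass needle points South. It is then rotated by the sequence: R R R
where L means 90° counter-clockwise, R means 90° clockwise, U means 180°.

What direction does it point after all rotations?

Start: South
  R (right (90° clockwise)) -> West
  R (right (90° clockwise)) -> North
  R (right (90° clockwise)) -> East
Final: East

Answer: Final heading: East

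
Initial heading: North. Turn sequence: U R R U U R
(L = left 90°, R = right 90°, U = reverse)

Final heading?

Start: North
  U (U-turn (180°)) -> South
  R (right (90° clockwise)) -> West
  R (right (90° clockwise)) -> North
  U (U-turn (180°)) -> South
  U (U-turn (180°)) -> North
  R (right (90° clockwise)) -> East
Final: East

Answer: Final heading: East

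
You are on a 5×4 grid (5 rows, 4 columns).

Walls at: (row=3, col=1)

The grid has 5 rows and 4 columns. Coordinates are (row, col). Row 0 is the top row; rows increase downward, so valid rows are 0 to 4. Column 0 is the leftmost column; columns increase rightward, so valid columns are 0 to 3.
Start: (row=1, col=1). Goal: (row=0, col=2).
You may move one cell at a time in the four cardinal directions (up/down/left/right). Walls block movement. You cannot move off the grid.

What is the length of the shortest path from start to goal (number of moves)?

Answer: Shortest path length: 2

Derivation:
BFS from (row=1, col=1) until reaching (row=0, col=2):
  Distance 0: (row=1, col=1)
  Distance 1: (row=0, col=1), (row=1, col=0), (row=1, col=2), (row=2, col=1)
  Distance 2: (row=0, col=0), (row=0, col=2), (row=1, col=3), (row=2, col=0), (row=2, col=2)  <- goal reached here
One shortest path (2 moves): (row=1, col=1) -> (row=1, col=2) -> (row=0, col=2)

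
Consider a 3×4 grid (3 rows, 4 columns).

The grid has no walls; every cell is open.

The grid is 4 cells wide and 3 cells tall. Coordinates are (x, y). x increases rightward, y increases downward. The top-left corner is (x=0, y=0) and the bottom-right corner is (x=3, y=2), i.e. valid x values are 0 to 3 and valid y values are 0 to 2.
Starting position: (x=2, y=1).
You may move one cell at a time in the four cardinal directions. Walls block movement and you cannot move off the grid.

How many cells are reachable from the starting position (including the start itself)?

BFS flood-fill from (x=2, y=1):
  Distance 0: (x=2, y=1)
  Distance 1: (x=2, y=0), (x=1, y=1), (x=3, y=1), (x=2, y=2)
  Distance 2: (x=1, y=0), (x=3, y=0), (x=0, y=1), (x=1, y=2), (x=3, y=2)
  Distance 3: (x=0, y=0), (x=0, y=2)
Total reachable: 12 (grid has 12 open cells total)

Answer: Reachable cells: 12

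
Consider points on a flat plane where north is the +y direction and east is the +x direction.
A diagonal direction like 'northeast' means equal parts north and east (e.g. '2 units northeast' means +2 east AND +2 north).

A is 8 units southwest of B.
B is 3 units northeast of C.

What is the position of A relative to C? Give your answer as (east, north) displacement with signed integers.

Answer: A is at (east=-5, north=-5) relative to C.

Derivation:
Place C at the origin (east=0, north=0).
  B is 3 units northeast of C: delta (east=+3, north=+3); B at (east=3, north=3).
  A is 8 units southwest of B: delta (east=-8, north=-8); A at (east=-5, north=-5).
Therefore A relative to C: (east=-5, north=-5).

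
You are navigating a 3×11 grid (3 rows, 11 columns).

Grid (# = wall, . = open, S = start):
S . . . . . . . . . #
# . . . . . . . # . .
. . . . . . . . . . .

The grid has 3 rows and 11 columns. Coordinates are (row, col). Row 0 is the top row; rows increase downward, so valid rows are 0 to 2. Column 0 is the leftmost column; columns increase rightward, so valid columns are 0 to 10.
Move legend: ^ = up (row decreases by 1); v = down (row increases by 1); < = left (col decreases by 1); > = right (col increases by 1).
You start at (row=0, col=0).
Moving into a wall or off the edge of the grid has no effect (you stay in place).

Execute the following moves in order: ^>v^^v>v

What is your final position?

Start: (row=0, col=0)
  ^ (up): blocked, stay at (row=0, col=0)
  > (right): (row=0, col=0) -> (row=0, col=1)
  v (down): (row=0, col=1) -> (row=1, col=1)
  ^ (up): (row=1, col=1) -> (row=0, col=1)
  ^ (up): blocked, stay at (row=0, col=1)
  v (down): (row=0, col=1) -> (row=1, col=1)
  > (right): (row=1, col=1) -> (row=1, col=2)
  v (down): (row=1, col=2) -> (row=2, col=2)
Final: (row=2, col=2)

Answer: Final position: (row=2, col=2)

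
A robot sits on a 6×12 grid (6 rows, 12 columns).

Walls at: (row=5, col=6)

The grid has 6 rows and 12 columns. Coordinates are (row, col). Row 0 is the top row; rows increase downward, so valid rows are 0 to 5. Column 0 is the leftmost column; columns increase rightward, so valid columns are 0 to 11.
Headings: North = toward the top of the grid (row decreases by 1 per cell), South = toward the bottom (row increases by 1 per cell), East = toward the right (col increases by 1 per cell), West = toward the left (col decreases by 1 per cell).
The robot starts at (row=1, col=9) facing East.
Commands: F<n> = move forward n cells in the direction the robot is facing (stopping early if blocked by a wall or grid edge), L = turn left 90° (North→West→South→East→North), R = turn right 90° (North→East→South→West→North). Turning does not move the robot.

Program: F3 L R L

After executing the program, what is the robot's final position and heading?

Start: (row=1, col=9), facing East
  F3: move forward 2/3 (blocked), now at (row=1, col=11)
  L: turn left, now facing North
  R: turn right, now facing East
  L: turn left, now facing North
Final: (row=1, col=11), facing North

Answer: Final position: (row=1, col=11), facing North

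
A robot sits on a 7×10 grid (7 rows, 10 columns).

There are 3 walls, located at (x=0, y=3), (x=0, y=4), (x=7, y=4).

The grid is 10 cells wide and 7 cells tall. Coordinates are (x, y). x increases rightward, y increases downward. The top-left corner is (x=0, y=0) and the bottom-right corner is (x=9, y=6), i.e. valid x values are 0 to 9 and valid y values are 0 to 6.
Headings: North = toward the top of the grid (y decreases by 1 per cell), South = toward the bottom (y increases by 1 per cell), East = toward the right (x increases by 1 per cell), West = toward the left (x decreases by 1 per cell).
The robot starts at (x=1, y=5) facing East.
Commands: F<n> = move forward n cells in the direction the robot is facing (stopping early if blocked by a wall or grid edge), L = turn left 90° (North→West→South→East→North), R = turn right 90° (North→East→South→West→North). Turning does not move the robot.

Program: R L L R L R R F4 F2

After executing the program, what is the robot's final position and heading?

Start: (x=1, y=5), facing East
  R: turn right, now facing South
  L: turn left, now facing East
  L: turn left, now facing North
  R: turn right, now facing East
  L: turn left, now facing North
  R: turn right, now facing East
  R: turn right, now facing South
  F4: move forward 1/4 (blocked), now at (x=1, y=6)
  F2: move forward 0/2 (blocked), now at (x=1, y=6)
Final: (x=1, y=6), facing South

Answer: Final position: (x=1, y=6), facing South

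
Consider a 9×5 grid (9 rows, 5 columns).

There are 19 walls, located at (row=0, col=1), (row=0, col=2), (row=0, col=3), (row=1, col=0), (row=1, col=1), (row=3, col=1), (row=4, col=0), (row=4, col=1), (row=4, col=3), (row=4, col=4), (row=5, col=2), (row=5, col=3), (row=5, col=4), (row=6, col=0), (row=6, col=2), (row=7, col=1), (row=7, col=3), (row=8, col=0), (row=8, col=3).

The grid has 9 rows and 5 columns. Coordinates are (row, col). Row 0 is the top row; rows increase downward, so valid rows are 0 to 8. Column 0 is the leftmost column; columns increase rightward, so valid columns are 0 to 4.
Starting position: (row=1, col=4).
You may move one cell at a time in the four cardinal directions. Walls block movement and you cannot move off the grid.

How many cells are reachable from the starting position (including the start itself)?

BFS flood-fill from (row=1, col=4):
  Distance 0: (row=1, col=4)
  Distance 1: (row=0, col=4), (row=1, col=3), (row=2, col=4)
  Distance 2: (row=1, col=2), (row=2, col=3), (row=3, col=4)
  Distance 3: (row=2, col=2), (row=3, col=3)
  Distance 4: (row=2, col=1), (row=3, col=2)
  Distance 5: (row=2, col=0), (row=4, col=2)
  Distance 6: (row=3, col=0)
Total reachable: 14 (grid has 26 open cells total)

Answer: Reachable cells: 14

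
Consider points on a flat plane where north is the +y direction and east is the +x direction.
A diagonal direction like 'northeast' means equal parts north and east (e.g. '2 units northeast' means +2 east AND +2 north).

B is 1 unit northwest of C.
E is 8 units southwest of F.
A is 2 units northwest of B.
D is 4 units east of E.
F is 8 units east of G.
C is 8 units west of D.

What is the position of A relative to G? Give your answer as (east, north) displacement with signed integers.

Answer: A is at (east=-7, north=-5) relative to G.

Derivation:
Place G at the origin (east=0, north=0).
  F is 8 units east of G: delta (east=+8, north=+0); F at (east=8, north=0).
  E is 8 units southwest of F: delta (east=-8, north=-8); E at (east=0, north=-8).
  D is 4 units east of E: delta (east=+4, north=+0); D at (east=4, north=-8).
  C is 8 units west of D: delta (east=-8, north=+0); C at (east=-4, north=-8).
  B is 1 unit northwest of C: delta (east=-1, north=+1); B at (east=-5, north=-7).
  A is 2 units northwest of B: delta (east=-2, north=+2); A at (east=-7, north=-5).
Therefore A relative to G: (east=-7, north=-5).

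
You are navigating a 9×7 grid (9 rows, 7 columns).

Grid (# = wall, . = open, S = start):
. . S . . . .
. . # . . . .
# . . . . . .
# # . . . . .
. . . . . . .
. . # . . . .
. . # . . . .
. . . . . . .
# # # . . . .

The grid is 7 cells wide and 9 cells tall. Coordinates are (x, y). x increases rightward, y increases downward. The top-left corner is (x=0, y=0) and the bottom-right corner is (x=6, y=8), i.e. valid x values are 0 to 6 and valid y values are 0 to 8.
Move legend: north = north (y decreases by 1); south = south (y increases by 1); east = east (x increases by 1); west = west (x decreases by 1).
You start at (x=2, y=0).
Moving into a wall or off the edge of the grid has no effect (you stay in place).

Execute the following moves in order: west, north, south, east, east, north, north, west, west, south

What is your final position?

Start: (x=2, y=0)
  west (west): (x=2, y=0) -> (x=1, y=0)
  north (north): blocked, stay at (x=1, y=0)
  south (south): (x=1, y=0) -> (x=1, y=1)
  east (east): blocked, stay at (x=1, y=1)
  east (east): blocked, stay at (x=1, y=1)
  north (north): (x=1, y=1) -> (x=1, y=0)
  north (north): blocked, stay at (x=1, y=0)
  west (west): (x=1, y=0) -> (x=0, y=0)
  west (west): blocked, stay at (x=0, y=0)
  south (south): (x=0, y=0) -> (x=0, y=1)
Final: (x=0, y=1)

Answer: Final position: (x=0, y=1)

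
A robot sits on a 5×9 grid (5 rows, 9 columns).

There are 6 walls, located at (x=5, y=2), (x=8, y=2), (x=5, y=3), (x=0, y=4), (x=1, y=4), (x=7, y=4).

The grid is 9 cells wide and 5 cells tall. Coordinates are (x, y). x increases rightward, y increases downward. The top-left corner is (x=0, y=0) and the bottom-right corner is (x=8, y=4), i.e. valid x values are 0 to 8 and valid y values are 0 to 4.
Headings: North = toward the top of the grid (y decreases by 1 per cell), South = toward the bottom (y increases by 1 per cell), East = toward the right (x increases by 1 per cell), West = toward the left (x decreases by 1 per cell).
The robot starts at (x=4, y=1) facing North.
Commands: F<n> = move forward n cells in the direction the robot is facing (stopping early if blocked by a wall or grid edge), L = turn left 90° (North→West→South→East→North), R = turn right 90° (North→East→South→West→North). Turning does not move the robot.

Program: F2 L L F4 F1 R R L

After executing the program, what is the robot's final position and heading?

Answer: Final position: (x=4, y=4), facing West

Derivation:
Start: (x=4, y=1), facing North
  F2: move forward 1/2 (blocked), now at (x=4, y=0)
  L: turn left, now facing West
  L: turn left, now facing South
  F4: move forward 4, now at (x=4, y=4)
  F1: move forward 0/1 (blocked), now at (x=4, y=4)
  R: turn right, now facing West
  R: turn right, now facing North
  L: turn left, now facing West
Final: (x=4, y=4), facing West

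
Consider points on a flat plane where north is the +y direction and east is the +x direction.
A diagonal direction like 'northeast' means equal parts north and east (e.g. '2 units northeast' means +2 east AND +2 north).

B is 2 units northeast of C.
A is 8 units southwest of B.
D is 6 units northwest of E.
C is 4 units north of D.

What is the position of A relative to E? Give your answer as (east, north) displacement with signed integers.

Place E at the origin (east=0, north=0).
  D is 6 units northwest of E: delta (east=-6, north=+6); D at (east=-6, north=6).
  C is 4 units north of D: delta (east=+0, north=+4); C at (east=-6, north=10).
  B is 2 units northeast of C: delta (east=+2, north=+2); B at (east=-4, north=12).
  A is 8 units southwest of B: delta (east=-8, north=-8); A at (east=-12, north=4).
Therefore A relative to E: (east=-12, north=4).

Answer: A is at (east=-12, north=4) relative to E.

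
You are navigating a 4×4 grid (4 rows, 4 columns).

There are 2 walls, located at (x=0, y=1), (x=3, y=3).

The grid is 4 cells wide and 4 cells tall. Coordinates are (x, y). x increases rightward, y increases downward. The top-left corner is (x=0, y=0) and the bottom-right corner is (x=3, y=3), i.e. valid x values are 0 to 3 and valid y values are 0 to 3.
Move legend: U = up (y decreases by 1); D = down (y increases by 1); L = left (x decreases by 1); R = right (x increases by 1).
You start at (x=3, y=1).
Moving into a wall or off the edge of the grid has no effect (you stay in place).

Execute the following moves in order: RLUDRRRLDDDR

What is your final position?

Start: (x=3, y=1)
  R (right): blocked, stay at (x=3, y=1)
  L (left): (x=3, y=1) -> (x=2, y=1)
  U (up): (x=2, y=1) -> (x=2, y=0)
  D (down): (x=2, y=0) -> (x=2, y=1)
  R (right): (x=2, y=1) -> (x=3, y=1)
  R (right): blocked, stay at (x=3, y=1)
  R (right): blocked, stay at (x=3, y=1)
  L (left): (x=3, y=1) -> (x=2, y=1)
  D (down): (x=2, y=1) -> (x=2, y=2)
  D (down): (x=2, y=2) -> (x=2, y=3)
  D (down): blocked, stay at (x=2, y=3)
  R (right): blocked, stay at (x=2, y=3)
Final: (x=2, y=3)

Answer: Final position: (x=2, y=3)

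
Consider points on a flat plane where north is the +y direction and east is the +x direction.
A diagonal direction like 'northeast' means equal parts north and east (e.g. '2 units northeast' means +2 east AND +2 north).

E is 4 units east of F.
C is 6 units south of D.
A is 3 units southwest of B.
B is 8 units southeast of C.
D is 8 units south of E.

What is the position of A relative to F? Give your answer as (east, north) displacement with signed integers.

Answer: A is at (east=9, north=-25) relative to F.

Derivation:
Place F at the origin (east=0, north=0).
  E is 4 units east of F: delta (east=+4, north=+0); E at (east=4, north=0).
  D is 8 units south of E: delta (east=+0, north=-8); D at (east=4, north=-8).
  C is 6 units south of D: delta (east=+0, north=-6); C at (east=4, north=-14).
  B is 8 units southeast of C: delta (east=+8, north=-8); B at (east=12, north=-22).
  A is 3 units southwest of B: delta (east=-3, north=-3); A at (east=9, north=-25).
Therefore A relative to F: (east=9, north=-25).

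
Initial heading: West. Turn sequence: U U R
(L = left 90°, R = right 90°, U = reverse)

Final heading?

Answer: Final heading: North

Derivation:
Start: West
  U (U-turn (180°)) -> East
  U (U-turn (180°)) -> West
  R (right (90° clockwise)) -> North
Final: North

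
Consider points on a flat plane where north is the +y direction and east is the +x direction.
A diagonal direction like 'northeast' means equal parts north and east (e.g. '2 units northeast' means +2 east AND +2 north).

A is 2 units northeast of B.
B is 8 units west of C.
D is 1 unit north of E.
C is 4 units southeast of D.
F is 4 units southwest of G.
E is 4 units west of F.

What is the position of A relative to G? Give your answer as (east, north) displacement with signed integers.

Answer: A is at (east=-10, north=-5) relative to G.

Derivation:
Place G at the origin (east=0, north=0).
  F is 4 units southwest of G: delta (east=-4, north=-4); F at (east=-4, north=-4).
  E is 4 units west of F: delta (east=-4, north=+0); E at (east=-8, north=-4).
  D is 1 unit north of E: delta (east=+0, north=+1); D at (east=-8, north=-3).
  C is 4 units southeast of D: delta (east=+4, north=-4); C at (east=-4, north=-7).
  B is 8 units west of C: delta (east=-8, north=+0); B at (east=-12, north=-7).
  A is 2 units northeast of B: delta (east=+2, north=+2); A at (east=-10, north=-5).
Therefore A relative to G: (east=-10, north=-5).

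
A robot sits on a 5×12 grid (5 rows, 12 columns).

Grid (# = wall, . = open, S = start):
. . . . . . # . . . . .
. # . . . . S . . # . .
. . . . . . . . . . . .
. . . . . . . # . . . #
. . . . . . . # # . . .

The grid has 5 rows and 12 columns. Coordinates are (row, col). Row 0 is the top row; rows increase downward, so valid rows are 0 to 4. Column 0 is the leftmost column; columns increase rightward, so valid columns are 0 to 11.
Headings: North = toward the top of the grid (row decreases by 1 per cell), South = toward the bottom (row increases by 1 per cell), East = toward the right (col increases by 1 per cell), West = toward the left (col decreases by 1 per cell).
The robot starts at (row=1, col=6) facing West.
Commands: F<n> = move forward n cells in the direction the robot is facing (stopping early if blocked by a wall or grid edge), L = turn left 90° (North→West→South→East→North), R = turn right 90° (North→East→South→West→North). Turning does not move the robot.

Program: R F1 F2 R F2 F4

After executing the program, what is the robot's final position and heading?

Start: (row=1, col=6), facing West
  R: turn right, now facing North
  F1: move forward 0/1 (blocked), now at (row=1, col=6)
  F2: move forward 0/2 (blocked), now at (row=1, col=6)
  R: turn right, now facing East
  F2: move forward 2, now at (row=1, col=8)
  F4: move forward 0/4 (blocked), now at (row=1, col=8)
Final: (row=1, col=8), facing East

Answer: Final position: (row=1, col=8), facing East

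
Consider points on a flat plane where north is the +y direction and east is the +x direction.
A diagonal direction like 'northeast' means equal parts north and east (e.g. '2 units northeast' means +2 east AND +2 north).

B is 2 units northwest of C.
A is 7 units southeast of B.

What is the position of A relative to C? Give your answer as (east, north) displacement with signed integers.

Place C at the origin (east=0, north=0).
  B is 2 units northwest of C: delta (east=-2, north=+2); B at (east=-2, north=2).
  A is 7 units southeast of B: delta (east=+7, north=-7); A at (east=5, north=-5).
Therefore A relative to C: (east=5, north=-5).

Answer: A is at (east=5, north=-5) relative to C.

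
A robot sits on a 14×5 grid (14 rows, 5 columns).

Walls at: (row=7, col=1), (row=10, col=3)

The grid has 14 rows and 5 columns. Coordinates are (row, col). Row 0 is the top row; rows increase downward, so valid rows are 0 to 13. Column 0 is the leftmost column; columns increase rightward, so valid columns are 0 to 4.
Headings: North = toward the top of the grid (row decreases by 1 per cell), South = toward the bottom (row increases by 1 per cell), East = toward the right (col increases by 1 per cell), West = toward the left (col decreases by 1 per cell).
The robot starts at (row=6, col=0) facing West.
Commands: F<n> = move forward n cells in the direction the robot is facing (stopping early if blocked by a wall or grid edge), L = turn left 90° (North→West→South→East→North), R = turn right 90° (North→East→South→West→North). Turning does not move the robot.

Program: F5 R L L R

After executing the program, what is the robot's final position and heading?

Start: (row=6, col=0), facing West
  F5: move forward 0/5 (blocked), now at (row=6, col=0)
  R: turn right, now facing North
  L: turn left, now facing West
  L: turn left, now facing South
  R: turn right, now facing West
Final: (row=6, col=0), facing West

Answer: Final position: (row=6, col=0), facing West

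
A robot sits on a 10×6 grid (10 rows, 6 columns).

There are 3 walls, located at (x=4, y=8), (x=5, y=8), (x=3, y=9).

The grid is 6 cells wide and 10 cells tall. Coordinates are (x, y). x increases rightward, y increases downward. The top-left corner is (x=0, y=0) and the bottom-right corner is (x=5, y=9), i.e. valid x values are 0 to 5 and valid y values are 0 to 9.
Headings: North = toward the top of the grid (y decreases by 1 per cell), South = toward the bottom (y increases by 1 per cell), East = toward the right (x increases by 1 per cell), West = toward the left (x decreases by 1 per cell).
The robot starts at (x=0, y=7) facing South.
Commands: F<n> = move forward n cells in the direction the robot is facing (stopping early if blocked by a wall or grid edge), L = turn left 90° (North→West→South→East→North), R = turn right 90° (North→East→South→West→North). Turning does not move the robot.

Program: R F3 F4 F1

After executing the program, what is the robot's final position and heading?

Answer: Final position: (x=0, y=7), facing West

Derivation:
Start: (x=0, y=7), facing South
  R: turn right, now facing West
  F3: move forward 0/3 (blocked), now at (x=0, y=7)
  F4: move forward 0/4 (blocked), now at (x=0, y=7)
  F1: move forward 0/1 (blocked), now at (x=0, y=7)
Final: (x=0, y=7), facing West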